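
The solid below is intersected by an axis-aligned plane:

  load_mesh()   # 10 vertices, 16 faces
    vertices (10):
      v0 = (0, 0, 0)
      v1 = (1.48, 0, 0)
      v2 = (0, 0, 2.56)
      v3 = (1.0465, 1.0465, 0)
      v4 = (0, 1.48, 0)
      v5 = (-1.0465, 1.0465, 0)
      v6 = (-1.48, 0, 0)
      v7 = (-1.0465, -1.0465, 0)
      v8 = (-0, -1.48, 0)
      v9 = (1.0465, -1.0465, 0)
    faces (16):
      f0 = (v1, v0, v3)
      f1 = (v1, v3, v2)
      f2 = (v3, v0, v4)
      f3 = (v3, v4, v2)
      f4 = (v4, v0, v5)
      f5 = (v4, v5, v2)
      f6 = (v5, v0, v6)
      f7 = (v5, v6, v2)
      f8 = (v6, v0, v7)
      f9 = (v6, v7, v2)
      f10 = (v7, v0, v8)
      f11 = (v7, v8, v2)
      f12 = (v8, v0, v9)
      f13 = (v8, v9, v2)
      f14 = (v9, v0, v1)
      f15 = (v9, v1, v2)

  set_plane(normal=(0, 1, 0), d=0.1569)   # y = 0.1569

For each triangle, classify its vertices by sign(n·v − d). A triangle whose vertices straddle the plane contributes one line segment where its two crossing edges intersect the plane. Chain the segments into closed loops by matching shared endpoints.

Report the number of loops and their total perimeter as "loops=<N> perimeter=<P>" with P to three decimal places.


loops=1 perimeter=8.243

Straddling triangles (8 of 16):
  (v1,v0,v3) [--+] → (0.1569, 0.1569, 0)–(1.41501, 0.1569, 0)  len=1.2581
  (v1,v3,v2) [-+-] → (1.41501, 0.1569, 0)–(0.1569, 0.1569, 2.17618)  len=2.5137
  (v3,v0,v4) [+-+] → (0.1569, 0.1569, 0)–(0, 0.1569, 0)  len=0.1569
  (v3,v4,v2) [++-] → (0, 0.1569, 2.28861)–(0.1569, 0.1569, 2.17618)  len=0.1930
  (v4,v0,v5) [+-+] → (0, 0.1569, 0)–(-0.1569, 0.1569, 0)  len=0.1569
  (v4,v5,v2) [++-] → (-0.1569, 0.1569, 2.17618)–(0, 0.1569, 2.28861)  len=0.1930
  (v5,v0,v6) [+--] → (-0.1569, 0.1569, 0)–(-1.41501, 0.1569, 0)  len=1.2581
  (v5,v6,v2) [+--] → (-1.41501, 0.1569, 0)–(-0.1569, 0.1569, 2.17618)  len=2.5137

Chained into 1 loop(s):
  loop 1: 8 segments, perimeter = 8.2434
Total perimeter = 8.243


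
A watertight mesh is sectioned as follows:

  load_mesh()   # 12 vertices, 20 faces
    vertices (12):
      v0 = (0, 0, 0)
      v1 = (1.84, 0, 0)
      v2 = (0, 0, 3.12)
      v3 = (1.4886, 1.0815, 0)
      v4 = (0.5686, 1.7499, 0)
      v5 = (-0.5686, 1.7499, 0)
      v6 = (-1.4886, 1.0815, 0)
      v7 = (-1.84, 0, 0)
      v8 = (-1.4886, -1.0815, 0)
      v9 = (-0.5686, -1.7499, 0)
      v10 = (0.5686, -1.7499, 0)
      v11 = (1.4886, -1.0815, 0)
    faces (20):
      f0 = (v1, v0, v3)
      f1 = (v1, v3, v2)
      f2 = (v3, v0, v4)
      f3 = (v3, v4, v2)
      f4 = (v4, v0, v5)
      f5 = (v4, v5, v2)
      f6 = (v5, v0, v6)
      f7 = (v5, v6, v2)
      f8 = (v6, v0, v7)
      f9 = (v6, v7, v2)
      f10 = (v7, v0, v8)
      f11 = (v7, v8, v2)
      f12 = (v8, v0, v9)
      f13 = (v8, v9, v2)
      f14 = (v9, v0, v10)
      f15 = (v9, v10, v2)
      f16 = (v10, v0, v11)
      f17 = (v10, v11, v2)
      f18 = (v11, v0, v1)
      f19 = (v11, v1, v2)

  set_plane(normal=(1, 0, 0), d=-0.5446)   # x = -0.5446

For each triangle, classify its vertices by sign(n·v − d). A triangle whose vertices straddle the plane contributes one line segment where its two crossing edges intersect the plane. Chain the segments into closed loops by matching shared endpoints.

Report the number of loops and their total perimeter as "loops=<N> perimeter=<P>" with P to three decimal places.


Straddling triangles (12 of 20):
  (v4,v0,v5) [++-] → (-0.5446, 1.67604, 0)–(-0.5446, 1.7499, 0)  len=0.0739
  (v4,v5,v2) [+-+] → (-0.5446, 1.7499, 0)–(-0.5446, 1.67604, 0.131692)  len=0.1510
  (v5,v0,v6) [-+-] → (-0.5446, 1.67604, 0)–(-0.5446, 0.395664, 0)  len=1.2804
  (v5,v6,v2) [--+] → (-0.5446, 0.395664, 1.97856)–(-0.5446, 1.67604, 0.131692)  len=2.2473
  (v6,v0,v7) [-+-] → (-0.5446, 0.395664, 0)–(-0.5446, 0, 0)  len=0.3957
  (v6,v7,v2) [--+] → (-0.5446, 0, 2.19655)–(-0.5446, 0.395664, 1.97856)  len=0.4517
  (v7,v0,v8) [-+-] → (-0.5446, 0, 0)–(-0.5446, -0.395664, 0)  len=0.3957
  (v7,v8,v2) [--+] → (-0.5446, -0.395664, 1.97856)–(-0.5446, 0, 2.19655)  len=0.4517
  (v8,v0,v9) [-+-] → (-0.5446, -0.395664, 0)–(-0.5446, -1.67604, 0)  len=1.2804
  (v8,v9,v2) [--+] → (-0.5446, -1.67604, 0.131692)–(-0.5446, -0.395664, 1.97856)  len=2.2473
  (v9,v0,v10) [-++] → (-0.5446, -1.67604, 0)–(-0.5446, -1.7499, 0)  len=0.0739
  (v9,v10,v2) [-++] → (-0.5446, -1.7499, 0)–(-0.5446, -1.67604, 0.131692)  len=0.1510

Chained into 1 loop(s):
  loop 1: 12 segments, perimeter = 9.1998
Total perimeter = 9.200

loops=1 perimeter=9.200


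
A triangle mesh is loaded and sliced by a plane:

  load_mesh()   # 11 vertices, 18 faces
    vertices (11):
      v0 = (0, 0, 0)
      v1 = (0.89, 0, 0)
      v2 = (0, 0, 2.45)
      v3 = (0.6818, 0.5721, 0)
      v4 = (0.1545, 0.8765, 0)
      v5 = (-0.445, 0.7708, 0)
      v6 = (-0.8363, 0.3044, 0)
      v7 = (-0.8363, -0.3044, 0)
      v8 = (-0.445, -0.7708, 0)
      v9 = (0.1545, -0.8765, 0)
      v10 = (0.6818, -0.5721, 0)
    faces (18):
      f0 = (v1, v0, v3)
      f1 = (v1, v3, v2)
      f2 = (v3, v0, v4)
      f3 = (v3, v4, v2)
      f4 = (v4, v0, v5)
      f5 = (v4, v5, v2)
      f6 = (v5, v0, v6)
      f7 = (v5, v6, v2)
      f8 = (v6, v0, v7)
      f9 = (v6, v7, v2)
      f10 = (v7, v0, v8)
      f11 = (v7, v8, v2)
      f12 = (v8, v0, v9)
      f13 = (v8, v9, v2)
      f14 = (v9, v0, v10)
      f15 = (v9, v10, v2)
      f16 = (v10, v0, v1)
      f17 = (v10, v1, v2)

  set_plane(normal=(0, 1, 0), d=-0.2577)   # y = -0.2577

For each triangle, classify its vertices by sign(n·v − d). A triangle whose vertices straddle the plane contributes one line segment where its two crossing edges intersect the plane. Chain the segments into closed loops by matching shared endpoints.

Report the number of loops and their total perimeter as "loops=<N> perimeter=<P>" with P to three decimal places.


loops=1 perimeter=5.518

Straddling triangles (10 of 18):
  (v6,v0,v7) [++-] → (-0.707998, -0.2577, 0)–(-0.8363, -0.2577, 0)  len=0.1283
  (v6,v7,v2) [+-+] → (-0.8363, -0.2577, 0)–(-0.707998, -0.2577, 0.375871)  len=0.3972
  (v7,v0,v8) [-+-] → (-0.707998, -0.2577, 0)–(-0.148776, -0.2577, 0)  len=0.5592
  (v7,v8,v2) [--+] → (-0.148776, -0.2577, 1.6309)–(-0.707998, -0.2577, 0.375871)  len=1.3740
  (v8,v0,v9) [-+-] → (-0.148776, -0.2577, 0)–(0.0454246, -0.2577, 0)  len=0.1942
  (v8,v9,v2) [--+] → (0.0454246, -0.2577, 1.72967)–(-0.148776, -0.2577, 1.6309)  len=0.2179
  (v9,v0,v10) [-+-] → (0.0454246, -0.2577, 0)–(0.307114, -0.2577, 0)  len=0.2617
  (v9,v10,v2) [--+] → (0.307114, -0.2577, 1.34641)–(0.0454246, -0.2577, 1.72967)  len=0.4641
  (v10,v0,v1) [-++] → (0.307114, -0.2577, 0)–(0.796217, -0.2577, 0)  len=0.4891
  (v10,v1,v2) [-++] → (0.796217, -0.2577, 0)–(0.307114, -0.2577, 1.34641)  len=1.4325

Chained into 1 loop(s):
  loop 1: 10 segments, perimeter = 5.5181
Total perimeter = 5.518


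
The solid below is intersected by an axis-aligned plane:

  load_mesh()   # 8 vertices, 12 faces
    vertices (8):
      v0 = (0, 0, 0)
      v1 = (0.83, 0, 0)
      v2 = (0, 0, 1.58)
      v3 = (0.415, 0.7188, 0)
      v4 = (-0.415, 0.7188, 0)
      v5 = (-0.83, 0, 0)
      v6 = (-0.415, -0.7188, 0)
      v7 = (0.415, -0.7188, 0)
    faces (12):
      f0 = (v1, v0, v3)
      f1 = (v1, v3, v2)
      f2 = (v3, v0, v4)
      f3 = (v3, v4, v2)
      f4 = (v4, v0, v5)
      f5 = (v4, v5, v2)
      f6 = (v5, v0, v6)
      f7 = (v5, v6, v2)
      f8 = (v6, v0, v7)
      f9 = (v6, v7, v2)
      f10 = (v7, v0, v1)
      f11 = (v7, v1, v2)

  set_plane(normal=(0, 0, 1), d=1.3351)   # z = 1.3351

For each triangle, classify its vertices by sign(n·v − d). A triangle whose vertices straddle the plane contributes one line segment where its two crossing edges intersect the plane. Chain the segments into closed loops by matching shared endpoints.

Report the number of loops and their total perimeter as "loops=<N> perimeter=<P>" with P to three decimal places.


loops=1 perimeter=0.772

Straddling triangles (6 of 12):
  (v1,v3,v2) [--+] → (0.064325, 0.111414, 1.3351)–(0.12865, 0, 1.3351)  len=0.1286
  (v3,v4,v2) [--+] → (-0.064325, 0.111414, 1.3351)–(0.064325, 0.111414, 1.3351)  len=0.1287
  (v4,v5,v2) [--+] → (-0.12865, 0, 1.3351)–(-0.064325, 0.111414, 1.3351)  len=0.1286
  (v5,v6,v2) [--+] → (-0.064325, -0.111414, 1.3351)–(-0.12865, 0, 1.3351)  len=0.1286
  (v6,v7,v2) [--+] → (0.064325, -0.111414, 1.3351)–(-0.064325, -0.111414, 1.3351)  len=0.1287
  (v7,v1,v2) [--+] → (0.12865, 0, 1.3351)–(0.064325, -0.111414, 1.3351)  len=0.1286

Chained into 1 loop(s):
  loop 1: 6 segments, perimeter = 0.7719
Total perimeter = 0.772


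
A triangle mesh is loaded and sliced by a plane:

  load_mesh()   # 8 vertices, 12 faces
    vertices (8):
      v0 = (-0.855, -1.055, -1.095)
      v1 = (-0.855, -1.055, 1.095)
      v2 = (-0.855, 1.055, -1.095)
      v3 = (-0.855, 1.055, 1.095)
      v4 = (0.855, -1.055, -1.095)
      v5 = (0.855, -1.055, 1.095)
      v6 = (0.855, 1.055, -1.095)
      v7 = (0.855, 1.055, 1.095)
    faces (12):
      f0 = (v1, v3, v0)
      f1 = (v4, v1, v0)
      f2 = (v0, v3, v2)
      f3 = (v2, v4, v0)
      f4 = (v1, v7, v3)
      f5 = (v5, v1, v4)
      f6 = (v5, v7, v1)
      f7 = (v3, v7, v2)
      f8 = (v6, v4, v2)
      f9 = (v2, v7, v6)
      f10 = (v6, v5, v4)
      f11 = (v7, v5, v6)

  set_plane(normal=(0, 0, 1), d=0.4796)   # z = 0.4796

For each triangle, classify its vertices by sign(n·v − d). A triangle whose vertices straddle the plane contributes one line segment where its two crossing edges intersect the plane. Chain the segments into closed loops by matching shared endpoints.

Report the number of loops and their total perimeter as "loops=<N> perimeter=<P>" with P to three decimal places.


loops=1 perimeter=7.640

Straddling triangles (8 of 12):
  (v1,v3,v0) [++-] → (-0.855, 0.46208, 0.4796)–(-0.855, -1.055, 0.4796)  len=1.5171
  (v4,v1,v0) [-+-] → (-0.374482, -1.055, 0.4796)–(-0.855, -1.055, 0.4796)  len=0.4805
  (v0,v3,v2) [-+-] → (-0.855, 0.46208, 0.4796)–(-0.855, 1.055, 0.4796)  len=0.5929
  (v5,v1,v4) [++-] → (-0.374482, -1.055, 0.4796)–(0.855, -1.055, 0.4796)  len=1.2295
  (v3,v7,v2) [++-] → (0.374482, 1.055, 0.4796)–(-0.855, 1.055, 0.4796)  len=1.2295
  (v2,v7,v6) [-+-] → (0.374482, 1.055, 0.4796)–(0.855, 1.055, 0.4796)  len=0.4805
  (v6,v5,v4) [-+-] → (0.855, -0.46208, 0.4796)–(0.855, -1.055, 0.4796)  len=0.5929
  (v7,v5,v6) [++-] → (0.855, -0.46208, 0.4796)–(0.855, 1.055, 0.4796)  len=1.5171

Chained into 1 loop(s):
  loop 1: 8 segments, perimeter = 7.6400
Total perimeter = 7.640


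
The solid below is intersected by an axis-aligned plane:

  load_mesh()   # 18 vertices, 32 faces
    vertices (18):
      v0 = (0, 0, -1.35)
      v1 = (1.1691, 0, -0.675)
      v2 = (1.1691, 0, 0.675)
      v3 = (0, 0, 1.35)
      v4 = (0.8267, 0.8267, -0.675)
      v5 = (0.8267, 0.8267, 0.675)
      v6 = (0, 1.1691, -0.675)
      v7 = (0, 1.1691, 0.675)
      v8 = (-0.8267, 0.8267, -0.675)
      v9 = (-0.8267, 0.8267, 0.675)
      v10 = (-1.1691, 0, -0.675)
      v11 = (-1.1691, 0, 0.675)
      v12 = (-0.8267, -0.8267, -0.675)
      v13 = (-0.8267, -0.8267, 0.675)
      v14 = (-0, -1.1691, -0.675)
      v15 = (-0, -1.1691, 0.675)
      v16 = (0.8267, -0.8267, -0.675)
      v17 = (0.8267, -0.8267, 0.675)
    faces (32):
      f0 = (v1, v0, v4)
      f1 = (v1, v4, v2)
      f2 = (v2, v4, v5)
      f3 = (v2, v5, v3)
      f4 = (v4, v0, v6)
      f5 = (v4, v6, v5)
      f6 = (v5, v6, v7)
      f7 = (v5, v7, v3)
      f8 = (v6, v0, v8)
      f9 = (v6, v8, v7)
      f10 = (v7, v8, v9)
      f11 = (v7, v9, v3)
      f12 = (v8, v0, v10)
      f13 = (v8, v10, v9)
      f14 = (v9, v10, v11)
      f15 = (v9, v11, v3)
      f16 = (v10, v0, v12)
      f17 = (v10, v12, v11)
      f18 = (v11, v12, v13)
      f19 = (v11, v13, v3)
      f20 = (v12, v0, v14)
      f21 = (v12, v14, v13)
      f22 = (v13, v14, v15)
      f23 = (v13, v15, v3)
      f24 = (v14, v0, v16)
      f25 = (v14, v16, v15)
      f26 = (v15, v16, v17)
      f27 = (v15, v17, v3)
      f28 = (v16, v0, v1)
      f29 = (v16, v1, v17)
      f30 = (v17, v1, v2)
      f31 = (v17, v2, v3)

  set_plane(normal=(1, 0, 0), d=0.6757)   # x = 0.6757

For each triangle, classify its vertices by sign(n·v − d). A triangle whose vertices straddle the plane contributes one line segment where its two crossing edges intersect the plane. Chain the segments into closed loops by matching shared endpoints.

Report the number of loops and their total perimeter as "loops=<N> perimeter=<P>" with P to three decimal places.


loops=1 perimeter=6.465

Straddling triangles (12 of 32):
  (v1,v0,v4) [+-+] → (0.6757, 0, -0.959873)–(0.6757, 0.6757, -0.798291)  len=0.6948
  (v2,v5,v3) [++-] → (0.6757, 0.6757, 0.798291)–(0.6757, 0, 0.959873)  len=0.6948
  (v4,v0,v6) [+--] → (0.6757, 0.6757, -0.798291)–(0.6757, 0.889241, -0.675)  len=0.2466
  (v4,v6,v5) [+-+] → (0.6757, 0.889241, -0.675)–(0.6757, 0.889241, 0.428417)  len=1.1034
  (v5,v6,v7) [+--] → (0.6757, 0.889241, 0.428417)–(0.6757, 0.889241, 0.675)  len=0.2466
  (v5,v7,v3) [+--] → (0.6757, 0.889241, 0.675)–(0.6757, 0.6757, 0.798291)  len=0.2466
  (v14,v0,v16) [--+] → (0.6757, -0.6757, -0.798291)–(0.6757, -0.889241, -0.675)  len=0.2466
  (v14,v16,v15) [-+-] → (0.6757, -0.889241, -0.675)–(0.6757, -0.889241, -0.428417)  len=0.2466
  (v15,v16,v17) [-++] → (0.6757, -0.889241, -0.428417)–(0.6757, -0.889241, 0.675)  len=1.1034
  (v15,v17,v3) [-+-] → (0.6757, -0.889241, 0.675)–(0.6757, -0.6757, 0.798291)  len=0.2466
  (v16,v0,v1) [+-+] → (0.6757, -0.6757, -0.798291)–(0.6757, 0, -0.959873)  len=0.6948
  (v17,v2,v3) [++-] → (0.6757, 0, 0.959873)–(0.6757, -0.6757, 0.798291)  len=0.6948

Chained into 1 loop(s):
  loop 1: 12 segments, perimeter = 6.4653
Total perimeter = 6.465


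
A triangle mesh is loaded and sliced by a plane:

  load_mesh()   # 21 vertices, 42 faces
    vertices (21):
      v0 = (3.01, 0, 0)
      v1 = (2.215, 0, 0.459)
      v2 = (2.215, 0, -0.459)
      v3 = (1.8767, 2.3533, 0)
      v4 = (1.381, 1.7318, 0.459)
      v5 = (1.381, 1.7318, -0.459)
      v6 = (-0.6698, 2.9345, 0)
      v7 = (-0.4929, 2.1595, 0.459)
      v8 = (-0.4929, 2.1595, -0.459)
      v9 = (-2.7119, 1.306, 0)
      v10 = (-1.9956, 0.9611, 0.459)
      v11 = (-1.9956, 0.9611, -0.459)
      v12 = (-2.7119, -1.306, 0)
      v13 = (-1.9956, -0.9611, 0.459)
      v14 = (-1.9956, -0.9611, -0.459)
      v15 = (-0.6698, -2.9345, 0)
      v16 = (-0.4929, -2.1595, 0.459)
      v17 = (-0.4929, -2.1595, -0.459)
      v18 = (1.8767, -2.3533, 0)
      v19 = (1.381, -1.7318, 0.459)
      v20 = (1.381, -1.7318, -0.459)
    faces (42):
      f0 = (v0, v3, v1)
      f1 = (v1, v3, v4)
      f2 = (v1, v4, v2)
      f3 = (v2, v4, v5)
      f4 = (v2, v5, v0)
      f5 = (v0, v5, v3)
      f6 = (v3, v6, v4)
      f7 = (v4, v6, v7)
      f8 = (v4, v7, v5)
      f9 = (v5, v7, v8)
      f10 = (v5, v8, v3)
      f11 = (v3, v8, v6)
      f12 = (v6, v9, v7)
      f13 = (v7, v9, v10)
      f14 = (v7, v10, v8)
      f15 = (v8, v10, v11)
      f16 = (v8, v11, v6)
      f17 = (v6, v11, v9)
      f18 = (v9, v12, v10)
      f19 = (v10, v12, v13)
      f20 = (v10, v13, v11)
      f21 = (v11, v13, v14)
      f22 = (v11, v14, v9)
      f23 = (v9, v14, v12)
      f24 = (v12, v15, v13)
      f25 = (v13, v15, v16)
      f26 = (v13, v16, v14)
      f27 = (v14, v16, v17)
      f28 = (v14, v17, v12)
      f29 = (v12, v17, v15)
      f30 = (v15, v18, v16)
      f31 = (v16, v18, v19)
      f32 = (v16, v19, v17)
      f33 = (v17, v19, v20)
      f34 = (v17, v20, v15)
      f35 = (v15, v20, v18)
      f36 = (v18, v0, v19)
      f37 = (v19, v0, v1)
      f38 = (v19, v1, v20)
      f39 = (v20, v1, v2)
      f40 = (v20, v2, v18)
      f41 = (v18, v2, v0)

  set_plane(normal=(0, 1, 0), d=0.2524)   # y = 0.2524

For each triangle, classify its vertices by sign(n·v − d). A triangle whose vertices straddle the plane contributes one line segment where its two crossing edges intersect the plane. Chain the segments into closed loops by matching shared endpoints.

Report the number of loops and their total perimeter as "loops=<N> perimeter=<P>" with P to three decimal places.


Straddling triangles (12 of 42):
  (v0,v3,v1) [-+-] → (2.88845, 0.2524, 0)–(2.17872, 0.2524, 0.409771)  len=0.8195
  (v1,v3,v4) [-++] → (2.17872, 0.2524, 0.409771)–(2.09345, 0.2524, 0.459)  len=0.0985
  (v1,v4,v2) [-+-] → (2.09345, 0.2524, 0.459)–(2.09345, 0.2524, -0.325207)  len=0.7842
  (v2,v4,v5) [-++] → (2.09345, 0.2524, -0.325207)–(2.09345, 0.2524, -0.459)  len=0.1338
  (v2,v5,v0) [-+-] → (2.09345, 0.2524, -0.459)–(2.77258, 0.2524, -0.0668966)  len=0.7842
  (v0,v5,v3) [-++] → (2.77258, 0.2524, -0.0668966)–(2.88845, 0.2524, 0)  len=0.1338
  (v9,v12,v10) [+-+] → (-2.7119, 0.2524, 0)–(-2.21952, 0.2524, 0.315516)  len=0.5848
  (v10,v12,v13) [+--] → (-2.21952, 0.2524, 0.315516)–(-1.9956, 0.2524, 0.459)  len=0.2659
  (v10,v13,v11) [+-+] → (-1.9956, 0.2524, 0.459)–(-1.9956, 0.2524, -0.120541)  len=0.5795
  (v11,v13,v14) [+--] → (-1.9956, 0.2524, -0.120541)–(-1.9956, 0.2524, -0.459)  len=0.3385
  (v11,v14,v9) [+-+] → (-1.9956, 0.2524, -0.459)–(-2.37901, 0.2524, -0.213313)  len=0.4554
  (v9,v14,v12) [+--] → (-2.37901, 0.2524, -0.213313)–(-2.7119, 0.2524, 0)  len=0.3954

Chained into 2 loop(s):
  loop 1: 6 segments, perimeter = 2.7540
  loop 2: 6 segments, perimeter = 2.6195
Total perimeter = 5.373

loops=2 perimeter=5.373


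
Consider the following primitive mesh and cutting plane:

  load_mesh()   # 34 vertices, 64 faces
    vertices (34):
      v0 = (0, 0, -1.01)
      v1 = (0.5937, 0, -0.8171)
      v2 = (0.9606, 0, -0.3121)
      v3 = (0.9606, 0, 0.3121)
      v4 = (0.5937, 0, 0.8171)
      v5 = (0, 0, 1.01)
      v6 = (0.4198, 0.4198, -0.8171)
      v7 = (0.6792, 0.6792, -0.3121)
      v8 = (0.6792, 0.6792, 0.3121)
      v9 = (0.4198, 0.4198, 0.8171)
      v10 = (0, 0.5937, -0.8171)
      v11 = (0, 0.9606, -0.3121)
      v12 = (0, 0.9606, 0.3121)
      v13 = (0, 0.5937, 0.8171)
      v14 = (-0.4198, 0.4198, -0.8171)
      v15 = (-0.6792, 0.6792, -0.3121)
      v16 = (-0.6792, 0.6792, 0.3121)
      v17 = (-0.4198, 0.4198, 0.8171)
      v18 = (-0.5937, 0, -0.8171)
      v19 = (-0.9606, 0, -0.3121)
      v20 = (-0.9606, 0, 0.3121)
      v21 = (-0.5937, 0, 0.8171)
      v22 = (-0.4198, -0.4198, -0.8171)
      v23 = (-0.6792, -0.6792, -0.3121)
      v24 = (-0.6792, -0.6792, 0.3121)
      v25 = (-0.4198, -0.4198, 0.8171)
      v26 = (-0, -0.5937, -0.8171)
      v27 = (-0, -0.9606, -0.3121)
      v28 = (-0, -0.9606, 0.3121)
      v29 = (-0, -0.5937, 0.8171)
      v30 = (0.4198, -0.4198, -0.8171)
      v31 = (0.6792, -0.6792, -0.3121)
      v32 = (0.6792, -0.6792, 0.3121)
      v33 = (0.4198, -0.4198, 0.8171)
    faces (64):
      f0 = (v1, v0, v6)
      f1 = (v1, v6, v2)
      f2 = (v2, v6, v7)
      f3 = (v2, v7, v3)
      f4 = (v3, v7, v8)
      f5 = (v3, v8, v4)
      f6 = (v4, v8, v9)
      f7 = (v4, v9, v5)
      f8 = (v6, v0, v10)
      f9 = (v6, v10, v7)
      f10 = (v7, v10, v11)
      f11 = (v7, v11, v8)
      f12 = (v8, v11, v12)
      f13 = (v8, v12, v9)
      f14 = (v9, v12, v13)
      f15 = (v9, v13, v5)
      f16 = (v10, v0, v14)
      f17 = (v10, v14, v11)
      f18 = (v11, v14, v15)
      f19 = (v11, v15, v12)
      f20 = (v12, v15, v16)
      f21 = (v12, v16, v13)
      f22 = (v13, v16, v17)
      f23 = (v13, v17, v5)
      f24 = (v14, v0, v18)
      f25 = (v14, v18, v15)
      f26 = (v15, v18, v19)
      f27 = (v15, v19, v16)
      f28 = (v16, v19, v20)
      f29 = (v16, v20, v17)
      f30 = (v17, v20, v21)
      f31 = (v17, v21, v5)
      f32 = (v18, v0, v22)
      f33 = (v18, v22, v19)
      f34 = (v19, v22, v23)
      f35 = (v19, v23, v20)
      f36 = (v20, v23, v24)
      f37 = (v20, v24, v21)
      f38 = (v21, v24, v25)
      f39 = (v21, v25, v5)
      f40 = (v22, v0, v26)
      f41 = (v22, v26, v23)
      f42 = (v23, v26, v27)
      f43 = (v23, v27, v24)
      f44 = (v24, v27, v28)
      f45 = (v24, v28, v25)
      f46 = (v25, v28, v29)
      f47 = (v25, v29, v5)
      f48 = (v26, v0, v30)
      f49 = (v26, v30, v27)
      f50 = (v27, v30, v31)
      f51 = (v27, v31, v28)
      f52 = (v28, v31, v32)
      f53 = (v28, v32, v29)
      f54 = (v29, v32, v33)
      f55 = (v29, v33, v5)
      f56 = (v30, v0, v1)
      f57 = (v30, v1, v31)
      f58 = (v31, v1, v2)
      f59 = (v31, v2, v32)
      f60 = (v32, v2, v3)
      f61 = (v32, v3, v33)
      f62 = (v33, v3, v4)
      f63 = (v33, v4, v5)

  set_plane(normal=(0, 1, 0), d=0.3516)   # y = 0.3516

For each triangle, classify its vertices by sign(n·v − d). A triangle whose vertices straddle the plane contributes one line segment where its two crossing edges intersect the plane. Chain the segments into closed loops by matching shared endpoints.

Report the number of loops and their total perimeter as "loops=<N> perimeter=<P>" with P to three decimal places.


loops=1 perimeter=5.570

Straddling triangles (20 of 64):
  (v1,v0,v6) [--+] → (0.3516, 0.3516, -0.848438)–(0.448052, 0.3516, -0.8171)  len=0.1014
  (v1,v6,v2) [-+-] → (0.448052, 0.3516, -0.8171)–(0.507657, 0.3516, -0.735059)  len=0.1014
  (v2,v6,v7) [-++] → (0.507657, 0.3516, -0.735059)–(0.814928, 0.3516, -0.3121)  len=0.5228
  (v2,v7,v3) [-+-] → (0.814928, 0.3516, -0.3121)–(0.814928, 0.3516, -0.0110283)  len=0.3011
  (v3,v7,v8) [-++] → (0.814928, 0.3516, -0.0110283)–(0.814928, 0.3516, 0.3121)  len=0.3231
  (v3,v8,v4) [-+-] → (0.814928, 0.3516, 0.3121)–(0.637961, 0.3516, 0.555678)  len=0.3011
  (v4,v8,v9) [-++] → (0.637961, 0.3516, 0.555678)–(0.448052, 0.3516, 0.8171)  len=0.3231
  (v4,v9,v5) [-+-] → (0.448052, 0.3516, 0.8171)–(0.3516, 0.3516, 0.848438)  len=0.1014
  (v6,v0,v10) [+-+] → (0.3516, 0.3516, -0.848438)–(0, 0.3516, -0.895761)  len=0.3548
  (v9,v13,v5) [++-] → (0, 0.3516, 0.895761)–(0.3516, 0.3516, 0.848438)  len=0.3548
  (v10,v0,v14) [+-+] → (0, 0.3516, -0.895761)–(-0.3516, 0.3516, -0.848438)  len=0.3548
  (v13,v17,v5) [++-] → (-0.3516, 0.3516, 0.848438)–(0, 0.3516, 0.895761)  len=0.3548
  (v14,v0,v18) [+--] → (-0.3516, 0.3516, -0.848438)–(-0.448052, 0.3516, -0.8171)  len=0.1014
  (v14,v18,v15) [+-+] → (-0.448052, 0.3516, -0.8171)–(-0.637961, 0.3516, -0.555678)  len=0.3231
  (v15,v18,v19) [+--] → (-0.637961, 0.3516, -0.555678)–(-0.814928, 0.3516, -0.3121)  len=0.3011
  (v15,v19,v16) [+-+] → (-0.814928, 0.3516, -0.3121)–(-0.814928, 0.3516, 0.0110283)  len=0.3231
  (v16,v19,v20) [+--] → (-0.814928, 0.3516, 0.0110283)–(-0.814928, 0.3516, 0.3121)  len=0.3011
  (v16,v20,v17) [+-+] → (-0.814928, 0.3516, 0.3121)–(-0.507657, 0.3516, 0.735059)  len=0.5228
  (v17,v20,v21) [+--] → (-0.507657, 0.3516, 0.735059)–(-0.448052, 0.3516, 0.8171)  len=0.1014
  (v17,v21,v5) [+--] → (-0.448052, 0.3516, 0.8171)–(-0.3516, 0.3516, 0.848438)  len=0.1014

Chained into 1 loop(s):
  loop 1: 20 segments, perimeter = 5.5699
Total perimeter = 5.570


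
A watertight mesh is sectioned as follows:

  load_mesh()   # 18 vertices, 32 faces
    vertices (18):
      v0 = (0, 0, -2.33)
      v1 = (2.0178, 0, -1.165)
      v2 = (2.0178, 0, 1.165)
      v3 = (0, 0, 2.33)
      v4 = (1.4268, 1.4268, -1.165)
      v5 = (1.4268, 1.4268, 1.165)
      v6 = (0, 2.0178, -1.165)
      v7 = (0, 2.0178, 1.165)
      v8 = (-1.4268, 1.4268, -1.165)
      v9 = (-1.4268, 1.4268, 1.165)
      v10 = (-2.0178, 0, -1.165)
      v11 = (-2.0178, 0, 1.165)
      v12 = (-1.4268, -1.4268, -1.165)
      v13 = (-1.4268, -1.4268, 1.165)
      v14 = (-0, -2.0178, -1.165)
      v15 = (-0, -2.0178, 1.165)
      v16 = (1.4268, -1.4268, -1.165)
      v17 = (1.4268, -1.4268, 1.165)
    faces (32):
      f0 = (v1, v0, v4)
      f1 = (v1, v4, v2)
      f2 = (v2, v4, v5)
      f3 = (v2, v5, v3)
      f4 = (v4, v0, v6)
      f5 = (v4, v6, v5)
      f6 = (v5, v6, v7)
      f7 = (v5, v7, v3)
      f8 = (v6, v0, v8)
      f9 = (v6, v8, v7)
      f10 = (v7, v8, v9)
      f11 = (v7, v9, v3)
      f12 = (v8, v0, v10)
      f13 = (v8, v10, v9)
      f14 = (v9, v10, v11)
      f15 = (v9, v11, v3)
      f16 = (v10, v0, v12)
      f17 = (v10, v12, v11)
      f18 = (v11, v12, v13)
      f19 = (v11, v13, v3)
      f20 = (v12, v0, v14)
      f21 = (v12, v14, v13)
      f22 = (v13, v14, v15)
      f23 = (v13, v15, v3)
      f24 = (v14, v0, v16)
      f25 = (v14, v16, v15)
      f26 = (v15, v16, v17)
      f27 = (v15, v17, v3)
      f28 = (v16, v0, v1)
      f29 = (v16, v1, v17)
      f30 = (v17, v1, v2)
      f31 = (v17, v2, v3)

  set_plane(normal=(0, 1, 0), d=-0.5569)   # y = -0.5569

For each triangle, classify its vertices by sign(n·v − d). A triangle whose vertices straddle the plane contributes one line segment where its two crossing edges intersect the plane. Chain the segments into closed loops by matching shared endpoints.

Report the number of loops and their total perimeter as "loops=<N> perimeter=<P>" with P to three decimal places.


Straddling triangles (12 of 32):
  (v10,v0,v12) [++-] → (-0.5569, -0.5569, -1.87528)–(-1.78712, -0.5569, -1.165)  len=1.4205
  (v10,v12,v11) [+-+] → (-1.78712, -0.5569, -1.165)–(-1.78712, -0.5569, 0.255568)  len=1.4206
  (v11,v12,v13) [+--] → (-1.78712, -0.5569, 0.255568)–(-1.78712, -0.5569, 1.165)  len=0.9094
  (v11,v13,v3) [+-+] → (-1.78712, -0.5569, 1.165)–(-0.5569, -0.5569, 1.87528)  len=1.4205
  (v12,v0,v14) [-+-] → (-0.5569, -0.5569, -1.87528)–(0, -0.5569, -2.00847)  len=0.5726
  (v13,v15,v3) [--+] → (0, -0.5569, 2.00847)–(-0.5569, -0.5569, 1.87528)  len=0.5726
  (v14,v0,v16) [-+-] → (0, -0.5569, -2.00847)–(0.5569, -0.5569, -1.87528)  len=0.5726
  (v15,v17,v3) [--+] → (0.5569, -0.5569, 1.87528)–(0, -0.5569, 2.00847)  len=0.5726
  (v16,v0,v1) [-++] → (0.5569, -0.5569, -1.87528)–(1.78712, -0.5569, -1.165)  len=1.4205
  (v16,v1,v17) [-+-] → (1.78712, -0.5569, -1.165)–(1.78712, -0.5569, -0.255568)  len=0.9094
  (v17,v1,v2) [-++] → (1.78712, -0.5569, -0.255568)–(1.78712, -0.5569, 1.165)  len=1.4206
  (v17,v2,v3) [-++] → (1.78712, -0.5569, 1.165)–(0.5569, -0.5569, 1.87528)  len=1.4205

Chained into 1 loop(s):
  loop 1: 12 segments, perimeter = 12.6326
Total perimeter = 12.633

loops=1 perimeter=12.633


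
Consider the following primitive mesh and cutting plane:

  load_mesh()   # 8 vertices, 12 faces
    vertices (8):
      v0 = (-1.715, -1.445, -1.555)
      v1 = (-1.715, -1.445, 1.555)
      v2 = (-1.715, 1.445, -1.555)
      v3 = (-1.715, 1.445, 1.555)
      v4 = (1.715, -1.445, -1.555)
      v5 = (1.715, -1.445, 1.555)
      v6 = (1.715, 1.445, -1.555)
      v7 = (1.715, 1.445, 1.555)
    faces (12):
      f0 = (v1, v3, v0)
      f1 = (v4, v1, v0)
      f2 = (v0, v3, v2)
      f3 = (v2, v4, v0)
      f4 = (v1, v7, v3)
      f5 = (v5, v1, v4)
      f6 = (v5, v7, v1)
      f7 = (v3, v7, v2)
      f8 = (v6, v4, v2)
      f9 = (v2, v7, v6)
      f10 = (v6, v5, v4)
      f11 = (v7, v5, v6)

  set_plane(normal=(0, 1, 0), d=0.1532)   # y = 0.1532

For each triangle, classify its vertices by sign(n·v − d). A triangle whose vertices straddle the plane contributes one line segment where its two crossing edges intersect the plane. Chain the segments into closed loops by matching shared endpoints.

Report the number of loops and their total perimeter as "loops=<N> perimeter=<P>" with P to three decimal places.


Straddling triangles (8 of 12):
  (v1,v3,v0) [-+-] → (-1.715, 0.1532, 1.555)–(-1.715, 0.1532, 0.164862)  len=1.3901
  (v0,v3,v2) [-++] → (-1.715, 0.1532, 0.164862)–(-1.715, 0.1532, -1.555)  len=1.7199
  (v2,v4,v0) [+--] → (-0.181826, 0.1532, -1.555)–(-1.715, 0.1532, -1.555)  len=1.5332
  (v1,v7,v3) [-++] → (0.181826, 0.1532, 1.555)–(-1.715, 0.1532, 1.555)  len=1.8968
  (v5,v7,v1) [-+-] → (1.715, 0.1532, 1.555)–(0.181826, 0.1532, 1.555)  len=1.5332
  (v6,v4,v2) [+-+] → (1.715, 0.1532, -1.555)–(-0.181826, 0.1532, -1.555)  len=1.8968
  (v6,v5,v4) [+--] → (1.715, 0.1532, -0.164862)–(1.715, 0.1532, -1.555)  len=1.3901
  (v7,v5,v6) [+-+] → (1.715, 0.1532, 1.555)–(1.715, 0.1532, -0.164862)  len=1.7199

Chained into 1 loop(s):
  loop 1: 8 segments, perimeter = 13.0800
Total perimeter = 13.080

loops=1 perimeter=13.080


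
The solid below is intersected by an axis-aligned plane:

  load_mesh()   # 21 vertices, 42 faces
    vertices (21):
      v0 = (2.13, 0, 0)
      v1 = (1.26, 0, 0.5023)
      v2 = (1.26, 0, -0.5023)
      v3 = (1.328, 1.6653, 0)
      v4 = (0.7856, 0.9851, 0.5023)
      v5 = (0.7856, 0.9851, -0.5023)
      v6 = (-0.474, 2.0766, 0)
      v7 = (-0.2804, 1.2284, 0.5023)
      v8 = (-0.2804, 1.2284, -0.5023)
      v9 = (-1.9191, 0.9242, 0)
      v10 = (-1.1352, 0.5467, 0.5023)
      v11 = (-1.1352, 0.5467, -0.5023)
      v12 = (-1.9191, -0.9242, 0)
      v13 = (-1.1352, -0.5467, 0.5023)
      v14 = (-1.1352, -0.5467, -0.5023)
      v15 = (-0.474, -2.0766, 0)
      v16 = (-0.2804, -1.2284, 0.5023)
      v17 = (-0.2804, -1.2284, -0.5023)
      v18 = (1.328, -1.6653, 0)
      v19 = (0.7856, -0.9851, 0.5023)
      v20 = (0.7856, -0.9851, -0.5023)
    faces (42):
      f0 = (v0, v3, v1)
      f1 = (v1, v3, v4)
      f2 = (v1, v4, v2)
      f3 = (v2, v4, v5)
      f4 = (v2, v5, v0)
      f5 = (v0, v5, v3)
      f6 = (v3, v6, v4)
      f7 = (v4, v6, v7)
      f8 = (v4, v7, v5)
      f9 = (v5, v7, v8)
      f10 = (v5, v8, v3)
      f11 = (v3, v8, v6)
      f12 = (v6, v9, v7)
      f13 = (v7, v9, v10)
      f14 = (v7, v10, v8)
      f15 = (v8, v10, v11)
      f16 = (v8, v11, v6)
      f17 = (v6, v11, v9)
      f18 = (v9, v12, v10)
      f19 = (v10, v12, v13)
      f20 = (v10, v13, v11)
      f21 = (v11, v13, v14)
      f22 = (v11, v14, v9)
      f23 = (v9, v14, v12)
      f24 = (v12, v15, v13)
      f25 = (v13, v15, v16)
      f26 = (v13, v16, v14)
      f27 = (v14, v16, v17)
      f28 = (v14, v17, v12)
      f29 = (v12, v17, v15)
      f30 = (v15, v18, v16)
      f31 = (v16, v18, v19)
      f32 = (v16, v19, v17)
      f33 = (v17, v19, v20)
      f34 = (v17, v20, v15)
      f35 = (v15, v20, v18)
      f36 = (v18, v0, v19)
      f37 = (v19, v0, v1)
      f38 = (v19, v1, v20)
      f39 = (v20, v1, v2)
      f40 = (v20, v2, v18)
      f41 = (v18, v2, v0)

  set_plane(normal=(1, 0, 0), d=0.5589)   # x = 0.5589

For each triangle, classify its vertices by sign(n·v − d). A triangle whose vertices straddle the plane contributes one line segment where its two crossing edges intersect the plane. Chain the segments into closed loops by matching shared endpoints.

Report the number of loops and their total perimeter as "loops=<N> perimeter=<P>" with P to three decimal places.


Straddling triangles (12 of 42):
  (v3,v6,v4) [+-+] → (0.5589, 1.84084, 0)–(0.5589, 1.18155, 0.411897)  len=0.7774
  (v4,v6,v7) [+--] → (0.5589, 1.18155, 0.411897)–(0.5589, 1.03684, 0.5023)  len=0.1706
  (v4,v7,v5) [+-+] → (0.5589, 1.03684, 0.5023)–(0.5589, 1.03684, -0.288658)  len=0.7910
  (v5,v7,v8) [+--] → (0.5589, 1.03684, -0.288658)–(0.5589, 1.03684, -0.5023)  len=0.2136
  (v5,v8,v3) [+-+] → (0.5589, 1.03684, -0.5023)–(0.5589, 1.45638, -0.240188)  len=0.4947
  (v3,v8,v6) [+--] → (0.5589, 1.45638, -0.240188)–(0.5589, 1.84084, 0)  len=0.4533
  (v15,v18,v16) [-+-] → (0.5589, -1.84084, 0)–(0.5589, -1.45638, 0.240188)  len=0.4533
  (v16,v18,v19) [-++] → (0.5589, -1.45638, 0.240188)–(0.5589, -1.03684, 0.5023)  len=0.4947
  (v16,v19,v17) [-+-] → (0.5589, -1.03684, 0.5023)–(0.5589, -1.03684, 0.288658)  len=0.2136
  (v17,v19,v20) [-++] → (0.5589, -1.03684, 0.288658)–(0.5589, -1.03684, -0.5023)  len=0.7910
  (v17,v20,v15) [-+-] → (0.5589, -1.03684, -0.5023)–(0.5589, -1.18155, -0.411897)  len=0.1706
  (v15,v20,v18) [-++] → (0.5589, -1.18155, -0.411897)–(0.5589, -1.84084, 0)  len=0.7774

Chained into 2 loop(s):
  loop 1: 6 segments, perimeter = 2.9006
  loop 2: 6 segments, perimeter = 2.9006
Total perimeter = 5.801

loops=2 perimeter=5.801


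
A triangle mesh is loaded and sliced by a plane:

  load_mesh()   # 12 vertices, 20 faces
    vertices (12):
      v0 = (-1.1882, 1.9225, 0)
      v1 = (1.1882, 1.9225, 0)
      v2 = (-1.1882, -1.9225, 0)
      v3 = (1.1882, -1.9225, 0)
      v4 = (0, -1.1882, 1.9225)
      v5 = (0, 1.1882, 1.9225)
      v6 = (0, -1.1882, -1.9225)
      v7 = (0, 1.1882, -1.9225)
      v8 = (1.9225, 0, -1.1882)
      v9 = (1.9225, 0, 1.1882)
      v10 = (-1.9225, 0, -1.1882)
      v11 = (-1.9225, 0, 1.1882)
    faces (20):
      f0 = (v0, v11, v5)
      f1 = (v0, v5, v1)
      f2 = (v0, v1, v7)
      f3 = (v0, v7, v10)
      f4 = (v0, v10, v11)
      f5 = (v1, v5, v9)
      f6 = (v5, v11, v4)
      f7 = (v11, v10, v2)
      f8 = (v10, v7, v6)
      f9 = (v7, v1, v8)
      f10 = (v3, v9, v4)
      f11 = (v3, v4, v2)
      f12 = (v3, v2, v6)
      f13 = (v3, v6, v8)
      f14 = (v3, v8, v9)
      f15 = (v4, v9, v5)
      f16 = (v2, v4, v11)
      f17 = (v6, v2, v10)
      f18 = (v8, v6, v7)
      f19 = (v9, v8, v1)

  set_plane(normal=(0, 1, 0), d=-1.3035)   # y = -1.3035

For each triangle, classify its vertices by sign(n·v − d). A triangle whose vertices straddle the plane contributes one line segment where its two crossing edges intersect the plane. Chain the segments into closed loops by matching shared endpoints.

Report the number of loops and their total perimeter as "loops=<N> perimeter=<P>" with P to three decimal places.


loops=1 perimeter=9.280

Straddling triangles (8 of 20):
  (v11,v10,v2) [++-] → (-1.42463, -1.3035, -0.382573)–(-1.42463, -1.3035, 0.382573)  len=0.7651
  (v3,v9,v4) [-++] → (1.42463, -1.3035, 0.382573)–(0.186572, -1.3035, 1.62063)  len=1.7509
  (v3,v4,v2) [-+-] → (0.186572, -1.3035, 1.62063)–(-0.186572, -1.3035, 1.62063)  len=0.3731
  (v3,v2,v6) [--+] → (-0.186572, -1.3035, -1.62063)–(0.186572, -1.3035, -1.62063)  len=0.3731
  (v3,v6,v8) [-++] → (0.186572, -1.3035, -1.62063)–(1.42463, -1.3035, -0.382573)  len=1.7509
  (v3,v8,v9) [-++] → (1.42463, -1.3035, -0.382573)–(1.42463, -1.3035, 0.382573)  len=0.7651
  (v2,v4,v11) [-++] → (-0.186572, -1.3035, 1.62063)–(-1.42463, -1.3035, 0.382573)  len=1.7509
  (v6,v2,v10) [+-+] → (-0.186572, -1.3035, -1.62063)–(-1.42463, -1.3035, -0.382573)  len=1.7509

Chained into 1 loop(s):
  loop 1: 8 segments, perimeter = 9.2801
Total perimeter = 9.280


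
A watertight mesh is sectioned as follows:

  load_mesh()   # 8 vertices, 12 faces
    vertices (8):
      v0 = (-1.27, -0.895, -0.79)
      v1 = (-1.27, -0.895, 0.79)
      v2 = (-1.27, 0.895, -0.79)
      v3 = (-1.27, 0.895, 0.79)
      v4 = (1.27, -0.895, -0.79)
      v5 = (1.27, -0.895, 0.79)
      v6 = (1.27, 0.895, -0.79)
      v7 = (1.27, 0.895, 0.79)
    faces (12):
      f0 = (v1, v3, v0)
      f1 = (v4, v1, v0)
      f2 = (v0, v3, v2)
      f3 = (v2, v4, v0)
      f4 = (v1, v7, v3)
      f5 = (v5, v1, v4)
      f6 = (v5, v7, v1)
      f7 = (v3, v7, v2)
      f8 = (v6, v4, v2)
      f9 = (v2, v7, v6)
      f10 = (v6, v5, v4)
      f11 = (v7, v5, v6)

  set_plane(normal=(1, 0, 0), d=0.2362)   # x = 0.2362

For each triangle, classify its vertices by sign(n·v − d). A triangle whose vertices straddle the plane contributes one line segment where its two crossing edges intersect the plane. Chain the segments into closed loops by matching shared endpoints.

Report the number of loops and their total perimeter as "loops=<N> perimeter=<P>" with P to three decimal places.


loops=1 perimeter=6.740

Straddling triangles (8 of 12):
  (v4,v1,v0) [+--] → (0.2362, -0.895, -0.146928)–(0.2362, -0.895, -0.79)  len=0.6431
  (v2,v4,v0) [-+-] → (0.2362, -0.166456, -0.79)–(0.2362, -0.895, -0.79)  len=0.7285
  (v1,v7,v3) [-+-] → (0.2362, 0.166456, 0.79)–(0.2362, 0.895, 0.79)  len=0.7285
  (v5,v1,v4) [+-+] → (0.2362, -0.895, 0.79)–(0.2362, -0.895, -0.146928)  len=0.9369
  (v5,v7,v1) [++-] → (0.2362, 0.166456, 0.79)–(0.2362, -0.895, 0.79)  len=1.0615
  (v3,v7,v2) [-+-] → (0.2362, 0.895, 0.79)–(0.2362, 0.895, 0.146928)  len=0.6431
  (v6,v4,v2) [++-] → (0.2362, -0.166456, -0.79)–(0.2362, 0.895, -0.79)  len=1.0615
  (v2,v7,v6) [-++] → (0.2362, 0.895, 0.146928)–(0.2362, 0.895, -0.79)  len=0.9369

Chained into 1 loop(s):
  loop 1: 8 segments, perimeter = 6.7400
Total perimeter = 6.740


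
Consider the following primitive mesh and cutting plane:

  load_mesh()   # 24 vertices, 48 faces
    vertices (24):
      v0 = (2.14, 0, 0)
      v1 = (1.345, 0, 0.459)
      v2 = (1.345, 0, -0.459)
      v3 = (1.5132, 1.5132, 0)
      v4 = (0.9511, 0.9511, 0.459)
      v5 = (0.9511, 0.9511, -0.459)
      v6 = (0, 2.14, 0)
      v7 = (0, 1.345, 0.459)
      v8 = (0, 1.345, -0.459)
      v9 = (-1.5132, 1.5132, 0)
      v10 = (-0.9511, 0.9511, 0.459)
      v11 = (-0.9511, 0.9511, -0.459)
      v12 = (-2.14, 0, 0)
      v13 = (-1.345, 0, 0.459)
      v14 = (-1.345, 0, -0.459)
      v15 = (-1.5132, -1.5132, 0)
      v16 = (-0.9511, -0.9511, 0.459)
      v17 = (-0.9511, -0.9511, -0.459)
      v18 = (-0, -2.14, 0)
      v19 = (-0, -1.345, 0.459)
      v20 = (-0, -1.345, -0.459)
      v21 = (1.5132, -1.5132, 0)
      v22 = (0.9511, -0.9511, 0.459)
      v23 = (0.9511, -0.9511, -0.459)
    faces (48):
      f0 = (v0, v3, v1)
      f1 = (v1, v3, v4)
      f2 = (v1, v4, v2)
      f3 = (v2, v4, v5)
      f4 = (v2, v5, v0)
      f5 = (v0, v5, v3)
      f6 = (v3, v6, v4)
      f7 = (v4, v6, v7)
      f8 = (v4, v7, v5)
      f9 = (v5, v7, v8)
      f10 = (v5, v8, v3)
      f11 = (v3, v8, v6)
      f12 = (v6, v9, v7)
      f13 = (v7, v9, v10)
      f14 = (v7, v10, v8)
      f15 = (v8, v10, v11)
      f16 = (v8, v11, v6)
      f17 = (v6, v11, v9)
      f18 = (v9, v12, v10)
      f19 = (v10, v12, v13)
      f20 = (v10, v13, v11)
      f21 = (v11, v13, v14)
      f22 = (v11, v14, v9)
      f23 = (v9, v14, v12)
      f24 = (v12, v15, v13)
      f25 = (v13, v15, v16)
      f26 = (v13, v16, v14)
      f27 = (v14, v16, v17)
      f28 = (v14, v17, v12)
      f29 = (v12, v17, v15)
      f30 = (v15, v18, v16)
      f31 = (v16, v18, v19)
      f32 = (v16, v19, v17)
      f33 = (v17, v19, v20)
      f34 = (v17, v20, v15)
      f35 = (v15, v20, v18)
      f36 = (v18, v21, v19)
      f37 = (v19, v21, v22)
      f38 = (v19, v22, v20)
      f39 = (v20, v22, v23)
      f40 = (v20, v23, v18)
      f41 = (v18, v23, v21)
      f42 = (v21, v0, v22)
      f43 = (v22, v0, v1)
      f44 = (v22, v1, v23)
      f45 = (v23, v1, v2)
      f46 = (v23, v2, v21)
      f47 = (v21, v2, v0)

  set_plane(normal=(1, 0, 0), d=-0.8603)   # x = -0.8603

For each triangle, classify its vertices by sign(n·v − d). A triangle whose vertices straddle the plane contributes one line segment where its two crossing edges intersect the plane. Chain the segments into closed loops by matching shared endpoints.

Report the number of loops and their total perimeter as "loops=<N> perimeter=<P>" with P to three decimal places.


Straddling triangles (12 of 48):
  (v6,v9,v7) [+-+] → (-0.8603, 1.78365, 0)–(-0.8603, 1.44063, 0.198045)  len=0.3961
  (v7,v9,v10) [+--] → (-0.8603, 1.44063, 0.198045)–(-0.8603, 0.988705, 0.459)  len=0.5219
  (v7,v10,v8) [+-+] → (-0.8603, 0.988705, 0.459)–(-0.8603, 0.988705, 0.37136)  len=0.0876
  (v8,v10,v11) [+--] → (-0.8603, 0.988705, 0.37136)–(-0.8603, 0.988705, -0.459)  len=0.8304
  (v8,v11,v6) [+-+] → (-0.8603, 0.988705, -0.459)–(-0.8603, 1.0646, -0.41518)  len=0.0876
  (v6,v11,v9) [+--] → (-0.8603, 1.0646, -0.41518)–(-0.8603, 1.78365, 0)  len=0.8303
  (v15,v18,v16) [-+-] → (-0.8603, -1.78365, 0)–(-0.8603, -1.0646, 0.41518)  len=0.8303
  (v16,v18,v19) [-++] → (-0.8603, -1.0646, 0.41518)–(-0.8603, -0.988705, 0.459)  len=0.0876
  (v16,v19,v17) [-+-] → (-0.8603, -0.988705, 0.459)–(-0.8603, -0.988705, -0.37136)  len=0.8304
  (v17,v19,v20) [-++] → (-0.8603, -0.988705, -0.37136)–(-0.8603, -0.988705, -0.459)  len=0.0876
  (v17,v20,v15) [-+-] → (-0.8603, -0.988705, -0.459)–(-0.8603, -1.44063, -0.198045)  len=0.5219
  (v15,v20,v18) [-++] → (-0.8603, -1.44063, -0.198045)–(-0.8603, -1.78365, 0)  len=0.3961

Chained into 2 loop(s):
  loop 1: 6 segments, perimeter = 2.7539
  loop 2: 6 segments, perimeter = 2.7539
Total perimeter = 5.508

loops=2 perimeter=5.508


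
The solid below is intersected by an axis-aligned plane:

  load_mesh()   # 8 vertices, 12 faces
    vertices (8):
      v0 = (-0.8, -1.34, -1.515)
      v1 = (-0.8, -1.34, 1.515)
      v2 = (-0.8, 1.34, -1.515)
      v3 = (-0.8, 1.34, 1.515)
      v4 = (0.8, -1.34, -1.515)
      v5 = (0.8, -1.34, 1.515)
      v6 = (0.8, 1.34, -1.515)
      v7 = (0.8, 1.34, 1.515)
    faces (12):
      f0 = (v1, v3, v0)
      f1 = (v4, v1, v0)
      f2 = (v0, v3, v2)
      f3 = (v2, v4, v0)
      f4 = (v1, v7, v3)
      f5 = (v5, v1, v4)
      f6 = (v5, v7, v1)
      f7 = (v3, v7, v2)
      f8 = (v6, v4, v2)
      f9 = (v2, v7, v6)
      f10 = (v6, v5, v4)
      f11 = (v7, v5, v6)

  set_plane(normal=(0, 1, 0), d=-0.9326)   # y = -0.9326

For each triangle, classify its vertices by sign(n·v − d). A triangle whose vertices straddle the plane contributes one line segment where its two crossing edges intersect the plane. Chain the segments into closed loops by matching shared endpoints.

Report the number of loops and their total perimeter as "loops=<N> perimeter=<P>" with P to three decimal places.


loops=1 perimeter=9.260

Straddling triangles (8 of 12):
  (v1,v3,v0) [-+-] → (-0.8, -0.9326, 1.515)–(-0.8, -0.9326, -1.05439)  len=2.5694
  (v0,v3,v2) [-++] → (-0.8, -0.9326, -1.05439)–(-0.8, -0.9326, -1.515)  len=0.4606
  (v2,v4,v0) [+--] → (0.556776, -0.9326, -1.515)–(-0.8, -0.9326, -1.515)  len=1.3568
  (v1,v7,v3) [-++] → (-0.556776, -0.9326, 1.515)–(-0.8, -0.9326, 1.515)  len=0.2432
  (v5,v7,v1) [-+-] → (0.8, -0.9326, 1.515)–(-0.556776, -0.9326, 1.515)  len=1.3568
  (v6,v4,v2) [+-+] → (0.8, -0.9326, -1.515)–(0.556776, -0.9326, -1.515)  len=0.2432
  (v6,v5,v4) [+--] → (0.8, -0.9326, 1.05439)–(0.8, -0.9326, -1.515)  len=2.5694
  (v7,v5,v6) [+-+] → (0.8, -0.9326, 1.515)–(0.8, -0.9326, 1.05439)  len=0.4606

Chained into 1 loop(s):
  loop 1: 8 segments, perimeter = 9.2600
Total perimeter = 9.260
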